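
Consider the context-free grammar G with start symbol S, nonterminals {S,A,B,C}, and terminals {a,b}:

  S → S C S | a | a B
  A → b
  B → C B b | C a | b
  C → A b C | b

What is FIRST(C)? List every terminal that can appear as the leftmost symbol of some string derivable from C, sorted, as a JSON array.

FIRST sets, iterate to fixpoint:
pass 1:
  A via A→b: +{b}
  B via B→b: +{b}
  C via C→A b C: +{b}
  S via S→a: +{a}
  S: {a}  A: {b}  B: {b}  C: {b}
pass 2: — fixpoint
  S: {a}  A: {b}  B: {b}  C: {b}

FIRST(C) = ["b"]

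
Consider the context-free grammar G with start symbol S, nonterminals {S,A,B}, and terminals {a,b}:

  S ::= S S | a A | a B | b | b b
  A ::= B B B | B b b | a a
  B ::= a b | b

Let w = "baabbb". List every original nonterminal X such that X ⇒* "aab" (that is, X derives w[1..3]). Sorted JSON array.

Convert to CNF:
  S -> S S | T0 T0 | T1 A | T1 B | b
  A -> B X2 | B X3 | T1 T1
  B -> T1 T0 | b
  T0 -> b
  T1 -> a
  X2 -> B B
  X3 -> T0 T0

Fill CYK table bottom-up — only the sub-triangle for w[1..3]:
  T[1,1] 'a' = {T1}  orig:{}
  T[2,2] 'a' = {T1}  orig:{}
  T[3,3] 'b' = {B,S,T0}  orig:{B,S}
  T[1,2] 'aa' = {A}
  T[2,3] 'ab' = {B,S}
  T[1,3] 'aab' = {S}

Original NTs in T[1,3] deriving "aab": ["S"]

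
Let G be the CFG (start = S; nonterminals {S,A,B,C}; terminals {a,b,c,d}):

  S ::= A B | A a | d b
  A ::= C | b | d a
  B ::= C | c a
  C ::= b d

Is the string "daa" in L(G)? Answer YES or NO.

CNF form of G:
  S -> A B | A T2 | T1 T0
  A -> T0 T1 | T1 T2 | b
  B -> T0 T1 | T3 T2
  C -> T0 T1
  T0 -> b
  T1 -> d
  T2 -> a
  T3 -> c

CYK table (by increasing span):
  [0..0]={T1}  "d"  orig:{}
  [1..1]={T2}  "a"  orig:{}
  [2..2]={T2}  "a"  orig:{}
  [0..1]={A}  "da"
  [1..2]=∅  "aa"
  [0..2]={S}  "daa"

S ∈ T[0,2] ⇒ YES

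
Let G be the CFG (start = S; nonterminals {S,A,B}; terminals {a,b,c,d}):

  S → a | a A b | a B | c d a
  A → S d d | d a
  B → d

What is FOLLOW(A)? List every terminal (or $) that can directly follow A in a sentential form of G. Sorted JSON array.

FIRST iteration:
round 1:
  A via A→d a: +{d}
  B via B→d: +{d}
  S via S→a: +{a}
  S via S→c d a: +{c}
  FIRST(S)={a,c}  FIRST(A)={d}  FIRST(B)={d}
round 2:
  A via A→S d d: +{a,c}
  FIRST(S)={a,c}  FIRST(A)={a,c,d}  FIRST(B)={d}
round 3: (stable)
  FIRST(S)={a,c}  FIRST(A)={a,c,d}  FIRST(B)={d}

FOLLOW sets:
seed FOLLOW(S) with $
round 1:
  A→S d d: FOLLOW(S) ⊇ FIRST(d) = {d}; new: +{d}
  S→a A b: FOLLOW(A) ⊇ FIRST(b) = {b}; new: +{b}
  S→a B: FOLLOW(B) ⊇ FOLLOW(S) ⊇ {$,d}; new: +{$,d}
  S: {$,d}  A: {b}  B: {$,d}
round 2: done
  S: {$,d}  A: {b}  B: {$,d}

FOLLOW(A) = ["b"]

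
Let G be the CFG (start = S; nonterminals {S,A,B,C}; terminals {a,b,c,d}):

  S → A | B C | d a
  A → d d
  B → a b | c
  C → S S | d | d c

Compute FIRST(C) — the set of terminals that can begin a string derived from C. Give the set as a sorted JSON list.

FIRST iteration:
iter 1:
  A via A→d d: +{d}
  B via B→a b: +{a}
  B via B→c: +{c}
  C via C→d: +{d}
  S via S→A: +{d}
  S via S→B C: +{a,c}
  S: {a,c,d}  A: {d}  B: {a,c}  C: {d}
iter 2:
  C via C→S S: +{a,c}
  S: {a,c,d}  A: {d}  B: {a,c}  C: {a,c,d}
iter 3: — fixpoint
  S: {a,c,d}  A: {d}  B: {a,c}  C: {a,c,d}

FIRST(C) = ["a", "c", "d"]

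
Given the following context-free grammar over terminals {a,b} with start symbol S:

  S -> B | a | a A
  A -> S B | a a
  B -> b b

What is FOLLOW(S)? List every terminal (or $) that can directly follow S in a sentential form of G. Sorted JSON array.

FIRST sets, iterate to fixpoint:
iter 1:
  A via A→a a: +{a}
  B via B→b b: +{b}
  S via S→B: +{b}
  S via S→a: +{a}
  FIRST(S)={a,b}  FIRST(A)={a}  FIRST(B)={b}
iter 2:
  A via A→S B: +{b}
  FIRST(S)={a,b}  FIRST(A)={a,b}  FIRST(B)={b}
iter 3: (no change)
  FIRST(S)={a,b}  FIRST(A)={a,b}  FIRST(B)={b}

FOLLOW sets:
initialize: $ ∈ FOLLOW(S)
[1]
  A→S B: FOLLOW(S) ⊇ FIRST(B) = {b}; new: +{b}
  S→B: FOLLOW(B) ⊇ FOLLOW(S) ⊇ {$,b}; new: +{$,b}
  S→a A: FOLLOW(A) ⊇ FOLLOW(S) ⊇ {$,b}; new: +{$,b}
  FOLLOW(S)={$,b}  FOLLOW(A)={$,b}  FOLLOW(B)={$,b}
[2] done
  FOLLOW(S)={$,b}  FOLLOW(A)={$,b}  FOLLOW(B)={$,b}

FOLLOW(S) = ["$", "b"]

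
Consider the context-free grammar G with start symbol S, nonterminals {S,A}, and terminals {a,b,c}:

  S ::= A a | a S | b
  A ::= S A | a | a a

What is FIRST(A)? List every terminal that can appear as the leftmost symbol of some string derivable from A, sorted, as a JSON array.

FIRST iteration:
[1]
  A via A→a: +{a}
  S via S→A a: +{a}
  S via S→b: +{b}
  FIRST(S)={a,b}  FIRST(A)={a}
[2]
  A via A→S A: +{b}
  FIRST(S)={a,b}  FIRST(A)={a,b}
[3] — fixpoint
  FIRST(S)={a,b}  FIRST(A)={a,b}

FIRST(A) = ["a", "b"]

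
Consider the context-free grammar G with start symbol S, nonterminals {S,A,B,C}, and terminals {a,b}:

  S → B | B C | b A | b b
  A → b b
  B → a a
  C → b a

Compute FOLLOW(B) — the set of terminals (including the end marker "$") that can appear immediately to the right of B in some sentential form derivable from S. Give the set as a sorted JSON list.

FIRST iteration:
[1]
  A via A→b b: +{b}
  B via B→a a: +{a}
  C via C→b a: +{b}
  S via S→B: +{a}
  S via S→b A: +{b}
  FIRST(S)={a,b}  FIRST(A)={b}  FIRST(B)={a}  FIRST(C)={b}
[2] — fixpoint
  FIRST(S)={a,b}  FIRST(A)={b}  FIRST(B)={a}  FIRST(C)={b}

FOLLOW sets:
initialize: $ ∈ FOLLOW(S)
round 1:
  S→B: FOLLOW(B) ⊇ FOLLOW(S) ⊇ {$}; new: +{$}
  S→B C: FOLLOW(B) ⊇ FIRST(C) = {b}; new: +{b}
  S→B C: FOLLOW(C) ⊇ FOLLOW(S) ⊇ {$}; new: +{$}
  S→b A: FOLLOW(A) ⊇ FOLLOW(S) ⊇ {$}; new: +{$}
  FOLLOW(S)={$}  FOLLOW(A)={$}  FOLLOW(B)={$,b}  FOLLOW(C)={$}
round 2: done
  FOLLOW(S)={$}  FOLLOW(A)={$}  FOLLOW(B)={$,b}  FOLLOW(C)={$}

FOLLOW(B) = ["$", "b"]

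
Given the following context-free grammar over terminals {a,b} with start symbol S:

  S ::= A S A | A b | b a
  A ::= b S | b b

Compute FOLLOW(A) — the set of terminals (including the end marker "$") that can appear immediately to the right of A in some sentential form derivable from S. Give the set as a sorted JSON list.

FIRST sets, iterate to fixpoint:
pass 1:
  A via A→b S: +{b}
  S via S→A S A: +{b}
  FIRST(S)={b}  FIRST(A)={b}
pass 2: — fixpoint
  FIRST(S)={b}  FIRST(A)={b}

FOLLOW iteration:
seed FOLLOW(S) with $
[1]
  S→A S A: FOLLOW(A) ⊇ FIRST(S) = {b}; new: +{b}
  S→A S A: FOLLOW(S) ⊇ FIRST(A) = {b}; new: +{b}
  S→A S A: FOLLOW(A) ⊇ FOLLOW(S) ⊇ {$,b}; new: +{$}
  FOLLOW(S)={$,b}  FOLLOW(A)={$,b}
[2] done
  FOLLOW(S)={$,b}  FOLLOW(A)={$,b}

FOLLOW(A) = ["$", "b"]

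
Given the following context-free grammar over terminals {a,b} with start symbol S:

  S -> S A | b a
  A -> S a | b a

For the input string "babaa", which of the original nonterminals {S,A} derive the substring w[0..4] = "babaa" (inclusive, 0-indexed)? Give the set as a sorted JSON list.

CNF form of G:
  S -> S A | T1 T0
  A -> S T0 | T1 T0
  T0 -> a
  T1 -> b

CYK table (by increasing span), restricted to cells inside w[0..4]:
  T[0,0] 'b' = {T1}  orig:{}
  T[1,1] 'a' = {T0}  orig:{}
  T[2,2] 'b' = {T1}  orig:{}
  T[3,3] 'a' = {T0}  orig:{}
  T[4,4] 'a' = {T0}  orig:{}
  T[0,1] 'ba' = {A,S}
  T[1,2] 'ab' = ∅
  T[2,3] 'ba' = {A,S}
  T[3,4] 'aa' = ∅
  T[0,2] 'bab' = ∅
  T[1,3] 'aba' = ∅
  T[2,4] 'baa' = {A}
  T[0,3] 'baba' = {S}
  T[1,4] 'abaa' = ∅
  T[0,4] 'babaa' = {A,S}

Original NTs in T[0,4] deriving "babaa": ["A", "S"]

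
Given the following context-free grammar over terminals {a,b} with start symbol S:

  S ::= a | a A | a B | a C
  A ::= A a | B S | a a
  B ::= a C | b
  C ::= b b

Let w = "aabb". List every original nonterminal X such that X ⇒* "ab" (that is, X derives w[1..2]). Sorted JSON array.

Convert to CNF:
  S -> T0 A | T0 B | T0 C | a
  A -> A T0 | B S | T0 T0
  B -> T0 C | b
  C -> T1 T1
  T0 -> a
  T1 -> b

Fill CYK table bottom-up (cells [i..j] with 1 ≤ i ≤ j ≤ 2 only):
  T[1,1] 'a' = {S,T0}  orig:{S}
  T[2,2] 'b' = {B,T1}  orig:{B}
  T[1,2] 'ab' = {S}

Original NTs in T[1,2] deriving "ab": ["S"]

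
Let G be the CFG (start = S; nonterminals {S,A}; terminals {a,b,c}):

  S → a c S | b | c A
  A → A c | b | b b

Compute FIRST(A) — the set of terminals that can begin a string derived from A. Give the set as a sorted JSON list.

FIRST iteration:
[1]
  A via A→b: +{b}
  S via S→a c S: +{a}
  S via S→b: +{b}
  S via S→c A: +{c}
  FIRST(S)={a,b,c}  FIRST(A)={b}
[2] (stable)
  FIRST(S)={a,b,c}  FIRST(A)={b}

FIRST(A) = ["b"]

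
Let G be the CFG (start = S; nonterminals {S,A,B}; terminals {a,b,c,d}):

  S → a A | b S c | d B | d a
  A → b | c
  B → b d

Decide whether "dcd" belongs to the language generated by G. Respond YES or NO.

CNF form of G:
  S -> T0 X4 | T1 B | T1 T2 | T2 A
  A -> b | c
  B -> T0 T1
  T0 -> b
  T1 -> d
  T2 -> a
  T3 -> c
  X4 -> S T3

Fill CYK table bottom-up:
  T[0,0] 'd' = {T1}  orig:{}
  T[1,1] 'c' = {A,T3}  orig:{A}
  T[2,2] 'd' = {T1}  orig:{}
  T[0,1] 'dc' = ∅
  T[1,2] 'cd' = ∅
  T[0,2] 'dcd' = ∅

S ∉ T[0,2] ⇒ NO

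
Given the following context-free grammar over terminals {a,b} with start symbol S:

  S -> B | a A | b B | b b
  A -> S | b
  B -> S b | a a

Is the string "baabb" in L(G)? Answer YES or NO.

CNF form of G:
  S -> S T0 | T0 B | T0 T0 | T1 A | T1 T1
  A -> S T0 | T0 B | T0 T0 | T1 A | T1 T1 | b
  B -> S T0 | T1 T1
  T0 -> b
  T1 -> a

Fill CYK table bottom-up:
  T[0,0] 'b' = {A,T0}  orig:{A}
  T[1,1] 'a' = {T1}  orig:{}
  T[2,2] 'a' = {T1}  orig:{}
  T[3,3] 'b' = {A,T0}  orig:{A}
  T[4,4] 'b' = {A,T0}  orig:{A}
  T[0,1] 'ba' = ∅
  T[1,2] 'aa' = {A,B,S}
  T[2,3] 'ab' = {A,S}
  T[3,4] 'bb' = {A,S}
  T[0,2] 'baa' = {A,S}
  T[1,3] 'aab' = {A,B,S}
  T[2,4] 'abb' = {A,B,S}
  T[0,3] 'baab' = {A,B,S}
  T[1,4] 'aabb' = {A,B,S}
  T[0,4] 'baabb' = {A,B,S}

S ∈ T[0,4] ⇒ YES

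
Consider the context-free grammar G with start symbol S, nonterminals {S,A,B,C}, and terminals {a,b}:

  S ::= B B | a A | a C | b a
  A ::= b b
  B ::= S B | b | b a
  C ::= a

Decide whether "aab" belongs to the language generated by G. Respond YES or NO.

CNF form of G:
  S -> B B | T0 T1 | T1 A | T1 C
  A -> T0 T0
  B -> S B | T0 T1 | b
  C -> a
  T0 -> b
  T1 -> a

CYK fill:
  cell(0,0) a: {C,T1}  orig:{C}
  cell(1,1) a: {C,T1}  orig:{C}
  cell(2,2) b: {B,T0}  orig:{B}
  cell(0,1) aa: {S}
  cell(1,2) ab: ∅
  cell(0,2) aab: {B}

S ∉ T[0,2] ⇒ NO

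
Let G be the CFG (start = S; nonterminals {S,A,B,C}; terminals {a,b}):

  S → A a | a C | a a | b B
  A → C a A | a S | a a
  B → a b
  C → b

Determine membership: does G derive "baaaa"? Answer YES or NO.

Convert to CNF:
  S -> A T0 | T0 C | T0 T0 | T1 B
  A -> C X2 | T0 S | T0 T0
  B -> T0 T1
  C -> b
  T0 -> a
  T1 -> b
  X2 -> T0 A

CYK table (by increasing span):
  [0..0]={C,T1}  "b"  orig:{C}
  [1..1]={T0}  "a"  orig:{}
  [2..2]={T0}  "a"  orig:{}
  [3..3]={T0}  "a"  orig:{}
  [4..4]={T0}  "a"  orig:{}
  [0..1]=∅  "ba"
  [1..2]={A,S}  "aa"
  [2..3]={A,S}  "aa"
  [3..4]={A,S}  "aa"
  [0..2]=∅  "baa"
  [1..3]={A,S,X2}  "aaa"  orig:{A,S}
  [2..4]={A,S,X2}  "aaa"  orig:{A,S}
  [0..3]={A}  "baaa"
  [1..4]={A,S,X2}  "aaaa"  orig:{A,S}
  [0..4]={A,S}  "baaaa"

S ∈ T[0,4] ⇒ YES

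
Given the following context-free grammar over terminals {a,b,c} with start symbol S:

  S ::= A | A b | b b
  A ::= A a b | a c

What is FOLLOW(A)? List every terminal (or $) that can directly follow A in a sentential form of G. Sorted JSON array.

FIRST iteration:
round 1:
  A via A→a c: +{a}
  S via S→A: +{a}
  S via S→b b: +{b}
  S: {a,b}  A: {a}
round 2: (no change)
  S: {a,b}  A: {a}

FOLLOW iteration:
seed FOLLOW(S) with $
pass 1:
  A→A a b: FOLLOW(A) ⊇ FIRST(a) = {a}; new: +{a}
  S→A: FOLLOW(A) ⊇ FOLLOW(S) ⊇ {$}; new: +{$}
  S→A b: FOLLOW(A) ⊇ FIRST(b) = {b}; new: +{b}
  FOLLOW[S]={$}  FOLLOW[A]={$,a,b}
pass 2: (stable)
  FOLLOW[S]={$}  FOLLOW[A]={$,a,b}

FOLLOW(A) = ["$", "a", "b"]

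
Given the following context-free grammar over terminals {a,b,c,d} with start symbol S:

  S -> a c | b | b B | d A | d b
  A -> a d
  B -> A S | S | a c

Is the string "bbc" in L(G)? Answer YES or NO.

Convert to CNF:
  S -> T0 T2 | T1 A | T1 T3 | T3 B | b
  A -> T0 T1
  B -> A S | T0 T2 | T1 A | T1 T3 | T3 B | b
  T0 -> a
  T1 -> d
  T2 -> c
  T3 -> b

CYK table (by increasing span):
  T[0,0] 'b' = {B,S,T3}  orig:{B,S}
  T[1,1] 'b' = {B,S,T3}  orig:{B,S}
  T[2,2] 'c' = {T2}  orig:{}
  T[0,1] 'bb' = {B,S}
  T[1,2] 'bc' = ∅
  T[0,2] 'bbc' = ∅

S ∉ T[0,2] ⇒ NO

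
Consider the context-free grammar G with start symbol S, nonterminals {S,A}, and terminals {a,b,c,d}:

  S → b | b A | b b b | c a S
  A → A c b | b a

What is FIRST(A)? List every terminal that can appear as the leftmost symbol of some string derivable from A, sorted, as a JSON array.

FIRST iteration:
pass 1:
  A via A→b a: +{b}
  S via S→b: +{b}
  S via S→c a S: +{c}
  S: {b,c}  A: {b}
pass 2: — fixpoint
  S: {b,c}  A: {b}

FIRST(A) = ["b"]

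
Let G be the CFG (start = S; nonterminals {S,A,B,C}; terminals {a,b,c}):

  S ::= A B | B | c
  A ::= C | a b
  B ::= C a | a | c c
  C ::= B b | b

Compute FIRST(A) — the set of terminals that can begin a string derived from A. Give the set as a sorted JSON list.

FIRST sets, iterate to fixpoint:
round 1:
  A via A→a b: +{a}
  B via B→a: +{a}
  B via B→c c: +{c}
  C via C→B b: +{a,c}
  C via C→b: +{b}
  S via S→A B: +{a}
  S via S→B: +{c}
  S: {a,c}  A: {a}  B: {a,c}  C: {a,b,c}
round 2:
  A via A→C: +{b,c}
  B via B→C a: +{b}
  S via S→A B: +{b}
  S: {a,b,c}  A: {a,b,c}  B: {a,b,c}  C: {a,b,c}
round 3: (stable)
  S: {a,b,c}  A: {a,b,c}  B: {a,b,c}  C: {a,b,c}

FIRST(A) = ["a", "b", "c"]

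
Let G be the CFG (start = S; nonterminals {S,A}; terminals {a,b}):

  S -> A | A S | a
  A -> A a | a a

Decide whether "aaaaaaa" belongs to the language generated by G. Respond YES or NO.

CNF form of G:
  S -> A S | A T0 | T0 T0 | a
  A -> A T0 | T0 T0
  T0 -> a

Fill CYK table bottom-up:
  [0..0]={S,T0}  "a"  orig:{S}
  [1..1]={S,T0}  "a"  orig:{S}
  [2..2]={S,T0}  "a"  orig:{S}
  [3..3]={S,T0}  "a"  orig:{S}
  [4..4]={S,T0}  "a"  orig:{S}
  [5..5]={S,T0}  "a"  orig:{S}
  [6..6]={S,T0}  "a"  orig:{S}
  [0..1]={A,S}  "aa"
  [1..2]={A,S}  "aa"
  [2..3]={A,S}  "aa"
  [3..4]={A,S}  "aa"
  [4..5]={A,S}  "aa"
  [5..6]={A,S}  "aa"
  [0..2]={A,S}  "aaa"
  [1..3]={A,S}  "aaa"
  [2..4]={A,S}  "aaa"
  [3..5]={A,S}  "aaa"
  [4..6]={A,S}  "aaa"
  [0..3]={A,S}  "aaaa"
  [1..4]={A,S}  "aaaa"
  [2..5]={A,S}  "aaaa"
  [3..6]={A,S}  "aaaa"
  [0..4]={A,S}  "aaaaa"
  [1..5]={A,S}  "aaaaa"
  [2..6]={A,S}  "aaaaa"
  [0..5]={A,S}  "aaaaaa"
  [1..6]={A,S}  "aaaaaa"
  [0..6]={A,S}  "aaaaaaa"

S ∈ T[0,6] ⇒ YES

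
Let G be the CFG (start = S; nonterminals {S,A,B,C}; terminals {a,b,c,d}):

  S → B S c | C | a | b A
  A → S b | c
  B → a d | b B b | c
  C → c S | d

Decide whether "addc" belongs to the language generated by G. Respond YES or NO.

CNF form of G:
  S -> B X5 | T0 A | T3 S | a | d
  A -> S T0 | c
  B -> T0 X4 | T1 T2 | c
  C -> T3 S | d
  T0 -> b
  T1 -> a
  T2 -> d
  T3 -> c
  X4 -> B T0
  X5 -> S T3

CYK table (by increasing span):
  cell(0,0) a: {S,T1}  orig:{S}
  cell(1,1) d: {C,S,T2}  orig:{C,S}
  cell(2,2) d: {C,S,T2}  orig:{C,S}
  cell(3,3) c: {A,B,T3}  orig:{A,B}
  cell(0,1) ad: {B}
  cell(1,2) dd: ∅
  cell(2,3) dc: {X5}  orig:{}
  cell(0,2) add: ∅
  cell(1,3) ddc: ∅
  cell(0,3) addc: {S}

S ∈ T[0,3] ⇒ YES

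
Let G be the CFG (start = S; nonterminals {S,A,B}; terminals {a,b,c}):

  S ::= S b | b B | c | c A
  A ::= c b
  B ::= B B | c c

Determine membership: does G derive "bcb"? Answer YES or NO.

CNF form of G:
  S -> S T1 | T0 A | T1 B | c
  A -> T0 T1
  B -> B B | T0 T0
  T0 -> c
  T1 -> b

Fill CYK table bottom-up:
  T[0,0] 'b' = {T1}  orig:{}
  T[1,1] 'c' = {S,T0}  orig:{S}
  T[2,2] 'b' = {T1}  orig:{}
  T[0,1] 'bc' = ∅
  T[1,2] 'cb' = {A,S}
  T[0,2] 'bcb' = ∅

S ∉ T[0,2] ⇒ NO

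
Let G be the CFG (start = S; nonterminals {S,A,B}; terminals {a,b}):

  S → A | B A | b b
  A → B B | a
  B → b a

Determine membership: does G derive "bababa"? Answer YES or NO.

CNF form of G:
  S -> B A | B B | T0 T0 | a
  A -> B B | a
  B -> T0 T1
  T0 -> b
  T1 -> a

Fill CYK table bottom-up:
  [0..0]={T0}  "b"  orig:{}
  [1..1]={A,S,T1}  "a"  orig:{A,S}
  [2..2]={T0}  "b"  orig:{}
  [3..3]={A,S,T1}  "a"  orig:{A,S}
  [4..4]={T0}  "b"  orig:{}
  [5..5]={A,S,T1}  "a"  orig:{A,S}
  [0..1]={B}  "ba"
  [1..2]=∅  "ab"
  [2..3]={B}  "ba"
  [3..4]=∅  "ab"
  [4..5]={B}  "ba"
  [0..2]=∅  "bab"
  [1..3]=∅  "aba"
  [2..4]=∅  "bab"
  [3..5]=∅  "aba"
  [0..3]={A,S}  "baba"
  [1..4]=∅  "abab"
  [2..5]={A,S}  "baba"
  [0..4]=∅  "babab"
  [1..5]=∅  "ababa"
  [0..5]={S}  "bababa"

S ∈ T[0,5] ⇒ YES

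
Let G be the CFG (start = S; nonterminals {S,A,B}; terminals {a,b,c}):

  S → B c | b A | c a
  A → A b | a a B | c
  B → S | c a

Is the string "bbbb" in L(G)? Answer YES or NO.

CNF form of G:
  S -> B T2 | T0 A | T2 T1
  A -> A T0 | T1 X3 | c
  B -> B T2 | T0 A | T2 T1
  T0 -> b
  T1 -> a
  T2 -> c
  X3 -> T1 B

CYK table (by increasing span):
  T[0,0] 'b' = {T0}  orig:{}
  T[1,1] 'b' = {T0}  orig:{}
  T[2,2] 'b' = {T0}  orig:{}
  T[3,3] 'b' = {T0}  orig:{}
  T[0,1] 'bb' = ∅
  T[1,2] 'bb' = ∅
  T[2,3] 'bb' = ∅
  T[0,2] 'bbb' = ∅
  T[1,3] 'bbb' = ∅
  T[0,3] 'bbbb' = ∅

S ∉ T[0,3] ⇒ NO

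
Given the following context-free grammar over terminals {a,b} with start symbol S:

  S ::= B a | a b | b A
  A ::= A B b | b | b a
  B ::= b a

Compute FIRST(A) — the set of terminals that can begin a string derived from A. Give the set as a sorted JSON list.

Compute FIRST by fixpoint:
pass 1:
  A via A→b: +{b}
  B via B→b a: +{b}
  S via S→B a: +{b}
  S via S→a b: +{a}
  FIRST(S)={a,b}  FIRST(A)={b}  FIRST(B)={b}
pass 2: (stable)
  FIRST(S)={a,b}  FIRST(A)={b}  FIRST(B)={b}

FIRST(A) = ["b"]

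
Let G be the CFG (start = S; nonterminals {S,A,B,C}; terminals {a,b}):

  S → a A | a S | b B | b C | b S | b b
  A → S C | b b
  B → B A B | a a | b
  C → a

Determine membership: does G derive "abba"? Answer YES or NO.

CNF form of G:
  S -> T0 B | T0 C | T0 S | T0 T0 | T1 A | T1 S
  A -> S C | T0 T0
  B -> B X2 | T1 T1 | b
  C -> a
  T0 -> b
  T1 -> a
  X2 -> A B

CYK fill:
  [0..0]={C,T1}  "a"  orig:{C}
  [1..1]={B,T0}  "b"  orig:{B}
  [2..2]={B,T0}  "b"  orig:{B}
  [3..3]={C,T1}  "a"  orig:{C}
  [0..1]=∅  "ab"
  [1..2]={A,S}  "bb"
  [2..3]={S}  "ba"
  [0..2]={S}  "abb"
  [1..3]={A,S}  "bba"
  [0..3]={A,S}  "abba"

S ∈ T[0,3] ⇒ YES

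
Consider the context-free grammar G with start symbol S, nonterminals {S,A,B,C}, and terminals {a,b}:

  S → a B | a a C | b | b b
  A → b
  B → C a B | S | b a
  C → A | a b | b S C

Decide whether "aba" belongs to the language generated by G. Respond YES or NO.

CNF form of G:
  S -> T0 B | T0 X5 | T1 T1 | b
  A -> b
  B -> C X2 | T0 B | T0 X3 | T1 T0 | T1 T1 | b
  C -> T0 T1 | T1 X4 | b
  T0 -> a
  T1 -> b
  X2 -> T0 B
  X3 -> T0 C
  X4 -> S C
  X5 -> T0 C

CYK table (by increasing span):
  T[0,0] 'a' = {T0}  orig:{}
  T[1,1] 'b' = {A,B,C,S,T1}  orig:{A,B,C,S}
  T[2,2] 'a' = {T0}  orig:{}
  T[0,1] 'ab' = {B,C,S,X2,X3,X5}  orig:{B,C,S}
  T[1,2] 'ba' = {B}
  T[0,2] 'aba' = {B,S,X2}  orig:{B,S}

S ∈ T[0,2] ⇒ YES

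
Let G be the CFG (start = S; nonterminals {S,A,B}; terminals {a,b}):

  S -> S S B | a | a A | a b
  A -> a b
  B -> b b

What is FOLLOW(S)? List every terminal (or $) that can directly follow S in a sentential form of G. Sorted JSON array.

Compute FIRST by fixpoint:
[1]
  A via A→a b: +{a}
  B via B→b b: +{b}
  S via S→a: +{a}
  FIRST[S]={a}  FIRST[A]={a}  FIRST[B]={b}
[2] (stable)
  FIRST[S]={a}  FIRST[A]={a}  FIRST[B]={b}

Compute FOLLOW by fixpoint:
FOLLOW(S) := {$}
round 1:
  S→S S B: FOLLOW(S) ⊇ FIRST(S) = {a}; new: +{a}
  S→S S B: FOLLOW(S) ⊇ FIRST(B) = {b}; new: +{b}
  S→S S B: FOLLOW(B) ⊇ FOLLOW(S) ⊇ {$,a,b}; new: +{$,a,b}
  S→a A: FOLLOW(A) ⊇ FOLLOW(S) ⊇ {$,a,b}; new: +{$,a,b}
  FOLLOW(S)={$,a,b}  FOLLOW(A)={$,a,b}  FOLLOW(B)={$,a,b}
round 2: (stable)
  FOLLOW(S)={$,a,b}  FOLLOW(A)={$,a,b}  FOLLOW(B)={$,a,b}

FOLLOW(S) = ["$", "a", "b"]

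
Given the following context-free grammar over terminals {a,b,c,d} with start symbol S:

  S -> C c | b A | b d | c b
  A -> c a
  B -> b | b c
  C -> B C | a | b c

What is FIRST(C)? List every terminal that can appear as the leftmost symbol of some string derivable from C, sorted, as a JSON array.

FIRST sets, iterate to fixpoint:
[1]
  A via A→c a: +{c}
  B via B→b: +{b}
  C via C→B C: +{b}
  C via C→a: +{a}
  S via S→C c: +{a,b}
  S via S→c b: +{c}
  FIRST[S]={a,b,c}  FIRST[A]={c}  FIRST[B]={b}  FIRST[C]={a,b}
[2] (no change)
  FIRST[S]={a,b,c}  FIRST[A]={c}  FIRST[B]={b}  FIRST[C]={a,b}

FIRST(C) = ["a", "b"]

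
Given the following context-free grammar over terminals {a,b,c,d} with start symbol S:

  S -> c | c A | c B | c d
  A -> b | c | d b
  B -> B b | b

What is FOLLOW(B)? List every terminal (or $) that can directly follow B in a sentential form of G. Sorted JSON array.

Compute FIRST by fixpoint:
[1]
  A via A→b: +{b}
  A via A→c: +{c}
  A via A→d b: +{d}
  B via B→b: +{b}
  S via S→c: +{c}
  FIRST[S]={c}  FIRST[A]={b,c,d}  FIRST[B]={b}
[2] (stable)
  FIRST[S]={c}  FIRST[A]={b,c,d}  FIRST[B]={b}

Compute FOLLOW by fixpoint:
seed FOLLOW(S) with $
[1]
  B→B b: FOLLOW(B) ⊇ FIRST(b) = {b}; new: +{b}
  S→c A: FOLLOW(A) ⊇ FOLLOW(S) ⊇ {$}; new: +{$}
  S→c B: FOLLOW(B) ⊇ FOLLOW(S) ⊇ {$}; new: +{$}
  S: {$}  A: {$}  B: {$,b}
[2] done
  S: {$}  A: {$}  B: {$,b}

FOLLOW(B) = ["$", "b"]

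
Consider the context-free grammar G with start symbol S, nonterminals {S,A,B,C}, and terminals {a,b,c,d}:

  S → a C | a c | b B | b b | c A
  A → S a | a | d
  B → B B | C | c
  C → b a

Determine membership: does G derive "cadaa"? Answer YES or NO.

CNF form of G:
  S -> T0 C | T0 T2 | T1 B | T1 T1 | T2 A
  A -> S T0 | a | d
  B -> B B | T1 T0 | c
  C -> T1 T0
  T0 -> a
  T1 -> b
  T2 -> c

CYK fill:
  [0..0]={B,T2}  "c"  orig:{B}
  [1..1]={A,T0}  "a"  orig:{A}
  [2..2]={A}  "d"
  [3..3]={A,T0}  "a"  orig:{A}
  [4..4]={A,T0}  "a"  orig:{A}
  [0..1]={S}  "ca"
  [1..2]=∅  "ad"
  [2..3]=∅  "da"
  [3..4]=∅  "aa"
  [0..2]=∅  "cad"
  [1..3]=∅  "ada"
  [2..4]=∅  "daa"
  [0..3]=∅  "cada"
  [1..4]=∅  "adaa"
  [0..4]=∅  "cadaa"

S ∉ T[0,4] ⇒ NO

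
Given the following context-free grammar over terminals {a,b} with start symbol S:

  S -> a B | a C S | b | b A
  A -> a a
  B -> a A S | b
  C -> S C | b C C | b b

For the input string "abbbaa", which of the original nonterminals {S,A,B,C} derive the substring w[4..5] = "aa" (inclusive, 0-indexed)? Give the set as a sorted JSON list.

Convert to CNF:
  S -> T0 B | T0 X4 | T1 A | b
  A -> T0 T0
  B -> T0 X2 | b
  C -> S C | T1 T1 | T1 X3
  T0 -> a
  T1 -> b
  X2 -> A S
  X3 -> C C
  X4 -> C S

Fill CYK table bottom-up (cells [i..j] with 4 ≤ i ≤ j ≤ 5 only):
  cell(4,4) a: {T0}  orig:{}
  cell(5,5) a: {T0}  orig:{}
  cell(4,5) aa: {A}

Original NTs in T[4,5] deriving "aa": ["A"]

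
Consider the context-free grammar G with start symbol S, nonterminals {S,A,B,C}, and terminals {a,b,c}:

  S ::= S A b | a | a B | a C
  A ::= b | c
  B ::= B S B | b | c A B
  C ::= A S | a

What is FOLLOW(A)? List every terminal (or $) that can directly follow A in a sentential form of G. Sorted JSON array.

Compute FIRST by fixpoint:
pass 1:
  A via A→b: +{b}
  A via A→c: +{c}
  B via B→b: +{b}
  B via B→c A B: +{c}
  C via C→A S: +{b,c}
  C via C→a: +{a}
  S via S→a: +{a}
  FIRST[S]={a}  FIRST[A]={b,c}  FIRST[B]={b,c}  FIRST[C]={a,b,c}
pass 2: done
  FIRST[S]={a}  FIRST[A]={b,c}  FIRST[B]={b,c}  FIRST[C]={a,b,c}

FOLLOW sets:
initialize: $ ∈ FOLLOW(S)
iter 1:
  B→B S B: FOLLOW(B) ⊇ FIRST(S) = {a}; new: +{a}
  B→B S B: FOLLOW(S) ⊇ FIRST(B) = {b,c}; new: +{b,c}
  B→c A B: FOLLOW(A) ⊇ FIRST(B) = {b,c}; new: +{b,c}
  C→A S: FOLLOW(A) ⊇ FIRST(S) = {a}; new: +{a}
  S→a B: FOLLOW(B) ⊇ FOLLOW(S) ⊇ {$,b,c}; new: +{$,b,c}
  S→a C: FOLLOW(C) ⊇ FOLLOW(S) ⊇ {$,b,c}; new: +{$,b,c}
  FOLLOW(S)={$,b,c}  FOLLOW(A)={a,b,c}  FOLLOW(B)={$,a,b,c}  FOLLOW(C)={$,b,c}
iter 2: (stable)
  FOLLOW(S)={$,b,c}  FOLLOW(A)={a,b,c}  FOLLOW(B)={$,a,b,c}  FOLLOW(C)={$,b,c}

FOLLOW(A) = ["a", "b", "c"]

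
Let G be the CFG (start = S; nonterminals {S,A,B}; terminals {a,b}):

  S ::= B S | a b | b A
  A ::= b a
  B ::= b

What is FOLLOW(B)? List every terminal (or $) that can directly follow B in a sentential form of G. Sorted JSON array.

FIRST iteration:
[1]
  A via A→b a: +{b}
  B via B→b: +{b}
  S via S→B S: +{b}
  S via S→a b: +{a}
  FIRST[S]={a,b}  FIRST[A]={b}  FIRST[B]={b}
[2] done
  FIRST[S]={a,b}  FIRST[A]={b}  FIRST[B]={b}

Compute FOLLOW by fixpoint:
initialize: $ ∈ FOLLOW(S)
iter 1:
  S→B S: FOLLOW(B) ⊇ FIRST(S) = {a,b}; new: +{a,b}
  S→b A: FOLLOW(A) ⊇ FOLLOW(S) ⊇ {$}; new: +{$}
  S: {$}  A: {$}  B: {a,b}
iter 2: — fixpoint
  S: {$}  A: {$}  B: {a,b}

FOLLOW(B) = ["a", "b"]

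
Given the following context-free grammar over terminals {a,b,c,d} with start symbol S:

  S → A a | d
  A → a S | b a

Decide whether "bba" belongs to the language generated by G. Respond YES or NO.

CNF form of G:
  S -> A T0 | d
  A -> T0 S | T1 T0
  T0 -> a
  T1 -> b

CYK table (by increasing span):
  [0..0]={T1}  "b"  orig:{}
  [1..1]={T1}  "b"  orig:{}
  [2..2]={T0}  "a"  orig:{}
  [0..1]=∅  "bb"
  [1..2]={A}  "ba"
  [0..2]=∅  "bba"

S ∉ T[0,2] ⇒ NO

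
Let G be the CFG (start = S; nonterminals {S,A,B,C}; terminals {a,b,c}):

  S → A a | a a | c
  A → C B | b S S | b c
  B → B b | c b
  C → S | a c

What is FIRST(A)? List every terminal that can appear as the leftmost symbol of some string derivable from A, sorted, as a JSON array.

FIRST iteration:
pass 1:
  A via A→b S S: +{b}
  B via B→c b: +{c}
  C via C→a c: +{a}
  S via S→A a: +{b}
  S via S→a a: +{a}
  S via S→c: +{c}
  S: {a,b,c}  A: {b}  B: {c}  C: {a}
pass 2:
  A via A→C B: +{a}
  C via C→S: +{b,c}
  S: {a,b,c}  A: {a,b}  B: {c}  C: {a,b,c}
pass 3:
  A via A→C B: +{c}
  S: {a,b,c}  A: {a,b,c}  B: {c}  C: {a,b,c}
pass 4: (no change)
  S: {a,b,c}  A: {a,b,c}  B: {c}  C: {a,b,c}

FIRST(A) = ["a", "b", "c"]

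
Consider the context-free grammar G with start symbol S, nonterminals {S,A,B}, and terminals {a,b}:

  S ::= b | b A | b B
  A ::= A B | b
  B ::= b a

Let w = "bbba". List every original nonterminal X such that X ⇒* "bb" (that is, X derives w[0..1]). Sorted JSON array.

CNF form of G:
  S -> T0 A | T0 B | b
  A -> A B | b
  B -> T0 T1
  T0 -> b
  T1 -> a

CYK fill, restricted to cells inside w[0..1]:
  T[0,0] 'b' = {A,S,T0}  orig:{A,S}
  T[1,1] 'b' = {A,S,T0}  orig:{A,S}
  T[0,1] 'bb' = {S}

Original NTs in T[0,1] deriving "bb": ["S"]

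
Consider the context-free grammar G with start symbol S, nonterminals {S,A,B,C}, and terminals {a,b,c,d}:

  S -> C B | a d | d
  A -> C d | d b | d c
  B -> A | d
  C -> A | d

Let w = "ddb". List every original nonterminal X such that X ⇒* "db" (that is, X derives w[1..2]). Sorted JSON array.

CNF form of G:
  S -> C B | T3 T0 | d
  A -> C T0 | T0 T1 | T0 T2
  B -> C T0 | T0 T1 | T0 T2 | d
  C -> C T0 | T0 T1 | T0 T2 | d
  T0 -> d
  T1 -> b
  T2 -> c
  T3 -> a

CYK table (by increasing span), restricted to cells inside w[1..2]:
  T[1,1] 'd' = {B,C,S,T0}  orig:{B,C,S}
  T[2,2] 'b' = {T1}  orig:{}
  T[1,2] 'db' = {A,B,C}

Original NTs in T[1,2] deriving "db": ["A", "B", "C"]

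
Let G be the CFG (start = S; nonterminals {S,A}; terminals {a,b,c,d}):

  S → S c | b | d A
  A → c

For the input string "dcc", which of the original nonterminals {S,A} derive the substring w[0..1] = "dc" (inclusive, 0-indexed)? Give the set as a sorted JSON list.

CNF form of G:
  S -> S T0 | T1 A | b
  A -> c
  T0 -> c
  T1 -> d

CYK fill (cells [i..j] with 0 ≤ i ≤ j ≤ 1 only):
  [0..0]={T1}  "d"  orig:{}
  [1..1]={A,T0}  "c"  orig:{A}
  [0..1]={S}  "dc"

Original NTs in T[0,1] deriving "dc": ["S"]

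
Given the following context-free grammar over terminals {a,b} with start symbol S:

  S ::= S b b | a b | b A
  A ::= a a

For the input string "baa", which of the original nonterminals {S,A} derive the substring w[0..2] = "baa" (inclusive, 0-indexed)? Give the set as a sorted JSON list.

CNF form of G:
  S -> S X2 | T0 T1 | T1 A
  A -> T0 T0
  T0 -> a
  T1 -> b
  X2 -> T1 T1

CYK fill (cells [i..j] with 0 ≤ i ≤ j ≤ 2 only):
  T[0,0] 'b' = {T1}  orig:{}
  T[1,1] 'a' = {T0}  orig:{}
  T[2,2] 'a' = {T0}  orig:{}
  T[0,1] 'ba' = ∅
  T[1,2] 'aa' = {A}
  T[0,2] 'baa' = {S}

Original NTs in T[0,2] deriving "baa": ["S"]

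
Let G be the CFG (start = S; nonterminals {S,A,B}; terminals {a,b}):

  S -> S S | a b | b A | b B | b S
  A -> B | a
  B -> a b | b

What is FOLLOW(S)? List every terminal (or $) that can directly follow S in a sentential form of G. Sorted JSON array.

FIRST sets, iterate to fixpoint:
round 1:
  A via A→a: +{a}
  B via B→a b: +{a}
  B via B→b: +{b}
  S via S→a b: +{a}
  S via S→b A: +{b}
  S: {a,b}  A: {a}  B: {a,b}
round 2:
  A via A→B: +{b}
  S: {a,b}  A: {a,b}  B: {a,b}
round 3: — fixpoint
  S: {a,b}  A: {a,b}  B: {a,b}

FOLLOW iteration:
FOLLOW(S) := {$}
iter 1:
  S→S S: FOLLOW(S) ⊇ FIRST(S) = {a,b}; new: +{a,b}
  S→b A: FOLLOW(A) ⊇ FOLLOW(S) ⊇ {$,a,b}; new: +{$,a,b}
  S→b B: FOLLOW(B) ⊇ FOLLOW(S) ⊇ {$,a,b}; new: +{$,a,b}
  FOLLOW[S]={$,a,b}  FOLLOW[A]={$,a,b}  FOLLOW[B]={$,a,b}
iter 2: done
  FOLLOW[S]={$,a,b}  FOLLOW[A]={$,a,b}  FOLLOW[B]={$,a,b}

FOLLOW(S) = ["$", "a", "b"]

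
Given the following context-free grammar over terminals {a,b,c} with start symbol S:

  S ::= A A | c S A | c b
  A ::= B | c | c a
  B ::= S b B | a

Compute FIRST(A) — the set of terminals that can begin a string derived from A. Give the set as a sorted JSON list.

FIRST iteration:
[1]
  A via A→c: +{c}
  B via B→a: +{a}
  S via S→A A: +{c}
  S: {c}  A: {c}  B: {a}
[2]
  A via A→B: +{a}
  B via B→S b B: +{c}
  S via S→A A: +{a}
  S: {a,c}  A: {a,c}  B: {a,c}
[3] done
  S: {a,c}  A: {a,c}  B: {a,c}

FIRST(A) = ["a", "c"]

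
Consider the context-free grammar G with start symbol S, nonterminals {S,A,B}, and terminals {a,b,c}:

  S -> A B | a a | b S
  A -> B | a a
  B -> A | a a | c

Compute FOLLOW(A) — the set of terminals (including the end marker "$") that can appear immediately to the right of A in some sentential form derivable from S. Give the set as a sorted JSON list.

FIRST iteration:
[1]
  A via A→a a: +{a}
  B via B→A: +{a}
  B via B→c: +{c}
  S via S→A B: +{a}
  S via S→b S: +{b}
  FIRST(S)={a,b}  FIRST(A)={a}  FIRST(B)={a,c}
[2]
  A via A→B: +{c}
  S via S→A B: +{c}
  FIRST(S)={a,b,c}  FIRST(A)={a,c}  FIRST(B)={a,c}
[3] (stable)
  FIRST(S)={a,b,c}  FIRST(A)={a,c}  FIRST(B)={a,c}

FOLLOW iteration:
seed FOLLOW(S) with $
round 1:
  S→A B: FOLLOW(A) ⊇ FIRST(B) = {a,c}; new: +{a,c}
  S→A B: FOLLOW(B) ⊇ FOLLOW(S) ⊇ {$}; new: +{$}
  FOLLOW[S]={$}  FOLLOW[A]={a,c}  FOLLOW[B]={$}
round 2:
  A→B: FOLLOW(B) ⊇ FOLLOW(A) ⊇ {a,c}; new: +{a,c}
  B→A: FOLLOW(A) ⊇ FOLLOW(B) ⊇ {$,a,c}; new: +{$}
  FOLLOW[S]={$}  FOLLOW[A]={$,a,c}  FOLLOW[B]={$,a,c}
round 3: — fixpoint
  FOLLOW[S]={$}  FOLLOW[A]={$,a,c}  FOLLOW[B]={$,a,c}

FOLLOW(A) = ["$", "a", "c"]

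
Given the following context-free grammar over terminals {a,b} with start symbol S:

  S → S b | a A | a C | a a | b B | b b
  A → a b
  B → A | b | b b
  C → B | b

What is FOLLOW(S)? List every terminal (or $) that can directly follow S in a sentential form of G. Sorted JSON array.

FIRST iteration:
iter 1:
  A via A→a b: +{a}
  B via B→A: +{a}
  B via B→b: +{b}
  C via C→B: +{a,b}
  S via S→a A: +{a}
  S via S→b B: +{b}
  FIRST[S]={a,b}  FIRST[A]={a}  FIRST[B]={a,b}  FIRST[C]={a,b}
iter 2: done
  FIRST[S]={a,b}  FIRST[A]={a}  FIRST[B]={a,b}  FIRST[C]={a,b}

Compute FOLLOW by fixpoint:
FOLLOW(S) := {$}
[1]
  S→S b: FOLLOW(S) ⊇ FIRST(b) = {b}; new: +{b}
  S→a A: FOLLOW(A) ⊇ FOLLOW(S) ⊇ {$,b}; new: +{$,b}
  S→a C: FOLLOW(C) ⊇ FOLLOW(S) ⊇ {$,b}; new: +{$,b}
  S→b B: FOLLOW(B) ⊇ FOLLOW(S) ⊇ {$,b}; new: +{$,b}
  FOLLOW[S]={$,b}  FOLLOW[A]={$,b}  FOLLOW[B]={$,b}  FOLLOW[C]={$,b}
[2] — fixpoint
  FOLLOW[S]={$,b}  FOLLOW[A]={$,b}  FOLLOW[B]={$,b}  FOLLOW[C]={$,b}

FOLLOW(S) = ["$", "b"]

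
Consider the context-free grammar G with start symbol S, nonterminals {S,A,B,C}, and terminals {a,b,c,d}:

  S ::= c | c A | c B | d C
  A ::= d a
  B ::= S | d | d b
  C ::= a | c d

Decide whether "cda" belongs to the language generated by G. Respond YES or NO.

CNF form of G:
  S -> T0 C | T2 A | T2 B | c
  A -> T0 T1
  B -> T0 C | T0 T3 | T2 A | T2 B | c | d
  C -> T2 T0 | a
  T0 -> d
  T1 -> a
  T2 -> c
  T3 -> b

Fill CYK table bottom-up:
  cell(0,0) c: {B,S,T2}  orig:{B,S}
  cell(1,1) d: {B,T0}  orig:{B}
  cell(2,2) a: {C,T1}  orig:{C}
  cell(0,1) cd: {B,C,S}
  cell(1,2) da: {A,B,S}
  cell(0,2) cda: {B,S}

S ∈ T[0,2] ⇒ YES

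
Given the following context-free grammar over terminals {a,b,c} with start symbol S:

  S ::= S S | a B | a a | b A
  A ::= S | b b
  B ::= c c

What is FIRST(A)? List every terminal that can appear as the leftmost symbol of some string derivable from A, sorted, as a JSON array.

FIRST sets, iterate to fixpoint:
[1]
  A via A→b b: +{b}
  B via B→c c: +{c}
  S via S→a B: +{a}
  S via S→b A: +{b}
  FIRST[S]={a,b}  FIRST[A]={b}  FIRST[B]={c}
[2]
  A via A→S: +{a}
  FIRST[S]={a,b}  FIRST[A]={a,b}  FIRST[B]={c}
[3] — fixpoint
  FIRST[S]={a,b}  FIRST[A]={a,b}  FIRST[B]={c}

FIRST(A) = ["a", "b"]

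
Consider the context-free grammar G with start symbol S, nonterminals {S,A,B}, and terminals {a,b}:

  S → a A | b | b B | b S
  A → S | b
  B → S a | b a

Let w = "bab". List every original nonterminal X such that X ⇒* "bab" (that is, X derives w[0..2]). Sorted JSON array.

CNF form of G:
  S -> T0 A | T1 B | T1 S | b
  A -> T0 A | T1 B | T1 S | b
  B -> S T0 | T1 T0
  T0 -> a
  T1 -> b

CYK fill (cells [i..j] with 0 ≤ i ≤ j ≤ 2 only):
  [0..0]={A,S,T1}  "b"  orig:{A,S}
  [1..1]={T0}  "a"  orig:{}
  [2..2]={A,S,T1}  "b"  orig:{A,S}
  [0..1]={B}  "ba"
  [1..2]={A,S}  "ab"
  [0..2]={A,S}  "bab"

Original NTs in T[0,2] deriving "bab": ["A", "S"]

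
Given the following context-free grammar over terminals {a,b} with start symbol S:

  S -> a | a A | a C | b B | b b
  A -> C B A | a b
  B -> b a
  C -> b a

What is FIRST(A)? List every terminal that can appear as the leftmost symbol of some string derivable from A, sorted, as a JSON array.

Compute FIRST by fixpoint:
pass 1:
  A via A→a b: +{a}
  B via B→b a: +{b}
  C via C→b a: +{b}
  S via S→a: +{a}
  S via S→b B: +{b}
  S: {a,b}  A: {a}  B: {b}  C: {b}
pass 2:
  A via A→C B A: +{b}
  S: {a,b}  A: {a,b}  B: {b}  C: {b}
pass 3: (stable)
  S: {a,b}  A: {a,b}  B: {b}  C: {b}

FIRST(A) = ["a", "b"]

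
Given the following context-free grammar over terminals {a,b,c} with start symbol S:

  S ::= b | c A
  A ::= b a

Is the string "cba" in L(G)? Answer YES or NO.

Convert to CNF:
  S -> T2 A | b
  A -> T0 T1
  T0 -> b
  T1 -> a
  T2 -> c

Fill CYK table bottom-up:
  cell(0,0) c: {T2}  orig:{}
  cell(1,1) b: {S,T0}  orig:{S}
  cell(2,2) a: {T1}  orig:{}
  cell(0,1) cb: ∅
  cell(1,2) ba: {A}
  cell(0,2) cba: {S}

S ∈ T[0,2] ⇒ YES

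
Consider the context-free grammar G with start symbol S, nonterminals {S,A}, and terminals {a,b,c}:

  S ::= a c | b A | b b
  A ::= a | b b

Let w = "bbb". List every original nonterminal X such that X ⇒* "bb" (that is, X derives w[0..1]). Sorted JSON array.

Convert to CNF:
  S -> T0 A | T0 T0 | T1 T2
  A -> T0 T0 | a
  T0 -> b
  T1 -> a
  T2 -> c

Fill CYK table bottom-up (cells [i..j] with 0 ≤ i ≤ j ≤ 1 only):
  T[0,0] 'b' = {T0}  orig:{}
  T[1,1] 'b' = {T0}  orig:{}
  T[0,1] 'bb' = {A,S}

Original NTs in T[0,1] deriving "bb": ["A", "S"]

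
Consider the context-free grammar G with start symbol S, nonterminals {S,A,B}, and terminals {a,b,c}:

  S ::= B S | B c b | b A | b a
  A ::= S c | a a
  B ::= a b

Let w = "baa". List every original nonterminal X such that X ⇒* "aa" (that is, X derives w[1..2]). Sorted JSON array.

CNF form of G:
  S -> B S | B X3 | T2 A | T2 T1
  A -> S T0 | T1 T1
  B -> T1 T2
  T0 -> c
  T1 -> a
  T2 -> b
  X3 -> T0 T2

CYK fill, restricted to cells inside w[1..2]:
  T[1,1] 'a' = {T1}  orig:{}
  T[2,2] 'a' = {T1}  orig:{}
  T[1,2] 'aa' = {A}

Original NTs in T[1,2] deriving "aa": ["A"]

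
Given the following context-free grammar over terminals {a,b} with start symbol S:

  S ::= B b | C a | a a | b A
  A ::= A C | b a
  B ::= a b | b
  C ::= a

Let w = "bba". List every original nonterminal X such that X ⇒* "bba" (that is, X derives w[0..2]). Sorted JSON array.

CNF form of G:
  S -> B T0 | C T1 | T0 A | T1 T1
  A -> A C | T0 T1
  B -> T1 T0 | b
  C -> a
  T0 -> b
  T1 -> a

Fill CYK table bottom-up (cells [i..j] with 0 ≤ i ≤ j ≤ 2 only):
  [0..0]={B,T0}  "b"  orig:{B}
  [1..1]={B,T0}  "b"  orig:{B}
  [2..2]={C,T1}  "a"  orig:{C}
  [0..1]={S}  "bb"
  [1..2]={A}  "ba"
  [0..2]={S}  "bba"

Original NTs in T[0,2] deriving "bba": ["S"]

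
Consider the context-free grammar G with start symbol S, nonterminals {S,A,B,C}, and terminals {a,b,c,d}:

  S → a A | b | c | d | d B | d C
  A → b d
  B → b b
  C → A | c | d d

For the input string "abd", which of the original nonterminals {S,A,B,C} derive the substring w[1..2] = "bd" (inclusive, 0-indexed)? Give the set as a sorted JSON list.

Convert to CNF:
  S -> T1 B | T1 C | T2 A | b | c | d
  A -> T0 T1
  B -> T0 T0
  C -> T0 T1 | T1 T1 | c
  T0 -> b
  T1 -> d
  T2 -> a

Fill CYK table bottom-up, restricted to cells inside w[1..2]:
  T[1,1] 'b' = {S,T0}  orig:{S}
  T[2,2] 'd' = {S,T1}  orig:{S}
  T[1,2] 'bd' = {A,C}

Original NTs in T[1,2] deriving "bd": ["A", "C"]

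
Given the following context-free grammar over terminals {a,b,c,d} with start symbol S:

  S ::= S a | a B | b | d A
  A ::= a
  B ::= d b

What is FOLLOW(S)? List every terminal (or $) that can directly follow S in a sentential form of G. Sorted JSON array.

FIRST iteration:
[1]
  A via A→a: +{a}
  B via B→d b: +{d}
  S via S→a B: +{a}
  S via S→b: +{b}
  S via S→d A: +{d}
  FIRST(S)={a,b,d}  FIRST(A)={a}  FIRST(B)={d}
[2] (stable)
  FIRST(S)={a,b,d}  FIRST(A)={a}  FIRST(B)={d}

FOLLOW iteration:
FOLLOW(S) := {$}
[1]
  S→S a: FOLLOW(S) ⊇ FIRST(a) = {a}; new: +{a}
  S→a B: FOLLOW(B) ⊇ FOLLOW(S) ⊇ {$,a}; new: +{$,a}
  S→d A: FOLLOW(A) ⊇ FOLLOW(S) ⊇ {$,a}; new: +{$,a}
  FOLLOW[S]={$,a}  FOLLOW[A]={$,a}  FOLLOW[B]={$,a}
[2] (no change)
  FOLLOW[S]={$,a}  FOLLOW[A]={$,a}  FOLLOW[B]={$,a}

FOLLOW(S) = ["$", "a"]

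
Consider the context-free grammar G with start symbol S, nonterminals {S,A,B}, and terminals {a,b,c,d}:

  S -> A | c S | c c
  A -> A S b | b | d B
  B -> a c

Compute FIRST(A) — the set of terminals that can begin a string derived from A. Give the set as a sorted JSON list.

FIRST iteration:
iter 1:
  A via A→b: +{b}
  A via A→d B: +{d}
  B via B→a c: +{a}
  S via S→A: +{b,d}
  S via S→c S: +{c}
  FIRST[S]={b,c,d}  FIRST[A]={b,d}  FIRST[B]={a}
iter 2: done
  FIRST[S]={b,c,d}  FIRST[A]={b,d}  FIRST[B]={a}

FIRST(A) = ["b", "d"]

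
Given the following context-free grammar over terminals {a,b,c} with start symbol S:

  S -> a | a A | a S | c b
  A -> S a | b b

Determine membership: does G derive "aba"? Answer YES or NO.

CNF form of G:
  S -> T0 A | T0 S | T2 T1 | a
  A -> S T0 | T1 T1
  T0 -> a
  T1 -> b
  T2 -> c

CYK fill:
  [0..0]={S,T0}  "a"  orig:{S}
  [1..1]={T1}  "b"  orig:{}
  [2..2]={S,T0}  "a"  orig:{S}
  [0..1]=∅  "ab"
  [1..2]=∅  "ba"
  [0..2]=∅  "aba"

S ∉ T[0,2] ⇒ NO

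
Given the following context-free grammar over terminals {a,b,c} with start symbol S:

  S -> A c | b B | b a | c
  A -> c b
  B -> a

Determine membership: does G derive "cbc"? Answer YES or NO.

CNF form of G:
  S -> A T0 | T1 B | T1 T2 | c
  A -> T0 T1
  B -> a
  T0 -> c
  T1 -> b
  T2 -> a

CYK fill:
  [0..0]={S,T0}  "c"  orig:{S}
  [1..1]={T1}  "b"  orig:{}
  [2..2]={S,T0}  "c"  orig:{S}
  [0..1]={A}  "cb"
  [1..2]=∅  "bc"
  [0..2]={S}  "cbc"

S ∈ T[0,2] ⇒ YES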